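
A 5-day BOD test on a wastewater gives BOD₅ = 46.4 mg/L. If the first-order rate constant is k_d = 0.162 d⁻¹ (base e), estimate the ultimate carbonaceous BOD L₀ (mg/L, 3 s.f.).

L₀ ≈ 83.6 mg/L

BOD₅ = L₀(1 − e^(−5k_d)) ⇒ L₀ = BOD₅ / (1 − e^(−5×0.162))
= 46.4 / (1 − 0.4449) = 46.4 / 0.5551 = 83.58 mg/L.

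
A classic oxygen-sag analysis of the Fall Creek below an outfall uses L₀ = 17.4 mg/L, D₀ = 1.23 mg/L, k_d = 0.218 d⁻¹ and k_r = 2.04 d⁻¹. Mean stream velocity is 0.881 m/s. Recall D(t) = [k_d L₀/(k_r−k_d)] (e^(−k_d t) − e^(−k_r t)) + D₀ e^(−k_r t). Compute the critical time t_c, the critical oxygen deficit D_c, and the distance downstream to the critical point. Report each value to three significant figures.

t_c ≈ 0.737 d; D_c ≈ 1.58 mg/L; x_c ≈ 56.1 km

t_c = [1/(k_r−k_d)] ln[(k_r/k_d)(1 − D₀(k_r−k_d)/(k_d L₀))]
= [1/(2.04−0.218)] ln[(2.04/0.218)(1 − 1.23×1.822/(0.218×17.4))]
= (1/1.822) ln[9.358 × 0.4092] = 0.5488 × ln(3.829) = 0.5488 × 1.343 = 0.7369 d.
L(t_c) = L₀ e^(−k_d t_c) = 17.4 × 0.8516 = 14.82 mg/L, and at the critical point k_r D_c = k_d L, so D_c = (0.218/2.04) × 14.82 = 1.583 mg/L.
x_c = v t_c = 0.881 m/s × 0.7369 d × 86400 s/d = 56090 m ≈ 56.1 km.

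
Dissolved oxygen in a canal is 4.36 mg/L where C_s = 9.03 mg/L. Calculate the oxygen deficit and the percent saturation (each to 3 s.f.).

D ≈ 4.67 mg/L; 48.3 % saturation

D = C_s − C = 9.03 − 4.36 = 4.67 mg/L.
% saturation = 4.36/9.03 × 100 = 48.3 %.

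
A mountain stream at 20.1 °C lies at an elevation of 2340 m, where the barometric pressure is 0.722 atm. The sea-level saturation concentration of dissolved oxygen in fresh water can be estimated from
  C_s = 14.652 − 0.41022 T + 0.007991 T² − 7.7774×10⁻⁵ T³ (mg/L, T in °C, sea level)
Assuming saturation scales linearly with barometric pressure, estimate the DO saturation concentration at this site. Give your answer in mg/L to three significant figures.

C_s ≈ 6.50 mg/L

At sea level: C_s = 14.652 − 0.41022×20.1 + 0.007991×20.1² − 7.7774×10⁻⁵×20.1³ = 9.003 mg/L.
Pressure correction: C_s' = 9.003 × 0.722 = 6.500 mg/L.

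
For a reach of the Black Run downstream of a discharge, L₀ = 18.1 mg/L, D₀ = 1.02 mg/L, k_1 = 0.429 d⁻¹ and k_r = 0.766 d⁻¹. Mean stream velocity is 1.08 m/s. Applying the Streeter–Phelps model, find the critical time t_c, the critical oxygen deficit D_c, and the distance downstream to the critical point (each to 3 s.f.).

t_c = [1/(k_r−k_1)] ln[(k_r/k_1)(1 − D₀(k_r−k_1)/(k_1 L₀))]
= [1/(0.766−0.429)] ln[(0.766/0.429)(1 − 1.02×0.3370/(0.429×18.1))]
= (1/0.3370) ln[1.786 × 0.9557] = 2.967 × ln(1.707) = 2.967 × 0.5344 = 1.586 d.
D_c = (k_1/k_r) L₀ e^(−k_1 t_c) = (0.429/0.766) × 18.1 × e^(−0.429×1.586) = 0.5601 × 18.1 × 0.5064 = 5.134 mg/L.
x_c = v t_c = 1.08 m/s × 1.586 d × 86400 s/d = 148000 m ≈ 148 km.

t_c ≈ 1.59 d; D_c ≈ 5.13 mg/L; x_c ≈ 148 km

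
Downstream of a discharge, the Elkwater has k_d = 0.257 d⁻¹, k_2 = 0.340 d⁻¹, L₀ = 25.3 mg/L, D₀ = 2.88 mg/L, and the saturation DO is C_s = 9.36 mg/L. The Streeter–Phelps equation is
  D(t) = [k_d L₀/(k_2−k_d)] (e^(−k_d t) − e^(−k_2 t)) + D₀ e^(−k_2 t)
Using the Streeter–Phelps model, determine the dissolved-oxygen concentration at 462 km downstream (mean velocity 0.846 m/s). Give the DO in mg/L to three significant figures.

DO ≈ 2.72 mg/L

Travel time t = x/v = 462 km / (0.846 m/s) = 462000 m / 0.846 m/s = 546100 s = 6.321 d.
k_d L₀/(k_2−k_d) = 0.257×25.3/(0.340−0.257) = 6.502/0.08300 = 78.34 mg/L.
e^(−k_d t) = e^(−0.257×6.321) = 0.1970; e^(−k_2 t) = e^(−0.340×6.321) = 0.1166.
D = 78.34 × (0.1970 − 0.1166) + 2.88 × 0.1166 = 6.301 + 0.3358 = 6.637 mg/L.
DO = C_s − D = 9.36 − 6.637 = 2.723 mg/L.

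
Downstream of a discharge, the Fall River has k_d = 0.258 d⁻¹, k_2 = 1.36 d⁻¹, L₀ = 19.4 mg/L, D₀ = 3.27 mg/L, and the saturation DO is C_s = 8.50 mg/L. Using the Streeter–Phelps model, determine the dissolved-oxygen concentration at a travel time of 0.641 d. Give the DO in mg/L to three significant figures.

k_d L₀/(k_2−k_d) = 0.258×19.4/(1.36−0.258) = 5.005/1.102 = 4.542 mg/L.
e^(−k_d t) = e^(−0.258×0.6410) = 0.8476; e^(−k_2 t) = e^(−1.36×0.6410) = 0.4182.
D = 4.542 × (0.8476 − 0.4182) + 3.27 × 0.4182 = 1.950 + 1.368 = 3.318 mg/L.
DO = C_s − D = 8.50 − 3.318 = 5.182 mg/L.

DO ≈ 5.18 mg/L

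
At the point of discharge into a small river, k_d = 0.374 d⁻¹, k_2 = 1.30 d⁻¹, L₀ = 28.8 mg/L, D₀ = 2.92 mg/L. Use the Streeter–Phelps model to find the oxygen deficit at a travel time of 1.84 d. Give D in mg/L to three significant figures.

D ≈ 5.05 mg/L

k_d L₀/(k_2−k_d) = 0.374×28.8/(1.30−0.374) = 10.77/0.9260 = 11.63 mg/L.
e^(−k_d t) = e^(−0.374×1.840) = 0.5025; e^(−k_2 t) = e^(−1.30×1.840) = 0.09145.
D = 11.63 × (0.5025 − 0.09145) + 2.92 × 0.09145 = 4.781 + 0.2670 = 5.048 mg/L.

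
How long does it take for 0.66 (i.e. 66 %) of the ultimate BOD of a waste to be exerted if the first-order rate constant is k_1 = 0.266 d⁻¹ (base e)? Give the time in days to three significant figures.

t ≈ 4.06 d

y/L₀ = 1 − e^(−k_1 t) = 0.66 ⇒ e^(−k_1 t) = 0.340
t = −ln(0.340) / 0.266 = 1.079 / 0.266 = 4.056 d.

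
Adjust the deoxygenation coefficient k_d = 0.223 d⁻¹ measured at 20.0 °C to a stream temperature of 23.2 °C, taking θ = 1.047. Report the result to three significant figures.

k_d ≈ 0.258 d⁻¹

k_d(T₂) = k_d(T₁) · θ^(T₂−T₁) = 0.223 × 1.047^(23.2−20.0)
= 0.223 × 1.047^3.20 = 0.223 × 1.158 = 0.2583 d⁻¹.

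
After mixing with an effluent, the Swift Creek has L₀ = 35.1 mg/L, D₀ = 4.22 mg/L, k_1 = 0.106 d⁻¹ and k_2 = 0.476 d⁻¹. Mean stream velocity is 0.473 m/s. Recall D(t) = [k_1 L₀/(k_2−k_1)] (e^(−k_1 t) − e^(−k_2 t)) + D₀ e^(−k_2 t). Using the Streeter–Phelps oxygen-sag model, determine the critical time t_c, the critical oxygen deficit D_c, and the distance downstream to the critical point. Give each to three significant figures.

t_c ≈ 2.59 d; D_c ≈ 5.94 mg/L; x_c ≈ 106 km

At the critical point dD/dt = 0, so k_1 L₀ e^(−k_1 t) = k_2 D. Substituting D(t) from the Streeter–Phelps equation and solving for t gives
t_c = ln[(k_2/k_1)(1 − D₀(k_2−k_1)/(k_1 L₀))] / (k_2−k_1).
Here k_2−k_1 = 0.3700 d⁻¹ and 1 − D₀(k_2−k_1)/(k_1 L₀) = 1 − 4.22×0.3700/(0.106×35.1) = 0.5803, so
t_c = ln(4.491 × 0.5803) / 0.3700 = 0.9578 / 0.3700 = 2.589 d.
D_c = (k_1/k_2) L₀ e^(−k_1 t_c) = (0.106/0.476) × 35.1 × e^(−0.106×2.589) = 0.2227 × 35.1 × 0.7600 = 5.941 mg/L.
x_c = v t_c = 0.473 m/s × 2.589 d × 86400 s/d = 105800 m ≈ 106 km.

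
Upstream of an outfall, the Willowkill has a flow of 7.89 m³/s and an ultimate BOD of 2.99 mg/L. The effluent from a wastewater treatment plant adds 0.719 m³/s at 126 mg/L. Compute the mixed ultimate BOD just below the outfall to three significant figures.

13.3 mg/L

Flow-weighted mixing: C = (Q_r C_r + Q_w C_w)/(Q_r + Q_w)
= (7.89×2.99 + 0.719×126)/(7.89 + 0.719) = 114.2/8.609 = 13.26 mg/L.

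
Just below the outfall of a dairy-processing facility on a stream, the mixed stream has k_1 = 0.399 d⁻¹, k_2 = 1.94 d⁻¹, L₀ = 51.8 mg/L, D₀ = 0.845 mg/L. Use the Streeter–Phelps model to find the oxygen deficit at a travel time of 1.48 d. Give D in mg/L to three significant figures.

D ≈ 6.72 mg/L

k_1 L₀/(k_2−k_1) = 0.399×51.8/(1.94−0.399) = 20.67/1.541 = 13.41 mg/L.
e^(−k_1 t) = e^(−0.399×1.480) = 0.5540; e^(−k_2 t) = e^(−1.94×1.480) = 0.05663.
D = 13.41 × (0.5540 − 0.05663) + 0.845 × 0.05663 = 6.671 + 0.04785 = 6.719 mg/L.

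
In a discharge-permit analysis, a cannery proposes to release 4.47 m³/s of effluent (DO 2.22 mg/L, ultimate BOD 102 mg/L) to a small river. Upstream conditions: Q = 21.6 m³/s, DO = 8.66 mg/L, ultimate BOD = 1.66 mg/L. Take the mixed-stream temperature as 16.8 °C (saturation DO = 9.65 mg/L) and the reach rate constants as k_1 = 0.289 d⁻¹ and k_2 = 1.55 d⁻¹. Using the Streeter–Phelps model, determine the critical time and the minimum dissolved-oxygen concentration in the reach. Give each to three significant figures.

t_c ≈ 0.807 d; minimum DO ≈ 6.86 mg/L

Mixed DO = (21.6×8.66 + 4.47×2.22)/(21.6+4.47) = 197.0/26.07 = 7.556 mg/L.
Mixed L₀ = (21.6×1.66 + 4.47×102)/(26.07) = 491.8/26.07 = 18.86 mg/L.
Initial deficit D₀ = C_s − DO₀ = 9.65 − 7.556 = 2.094 mg/L.
t_c = (1/1.261) ln[(1.55/0.289)(1 − 2.094×1.261/(0.289×18.86))] = 0.7930 × ln(2.765) = 0.8066 d.
D_c = (0.289/1.55) × 18.86 × e^(−0.289×0.8066) = 0.1865 × 18.86 × 0.7921 = 2.786 mg/L.
Minimum DO = 9.65 − 2.786 = 6.864 mg/L.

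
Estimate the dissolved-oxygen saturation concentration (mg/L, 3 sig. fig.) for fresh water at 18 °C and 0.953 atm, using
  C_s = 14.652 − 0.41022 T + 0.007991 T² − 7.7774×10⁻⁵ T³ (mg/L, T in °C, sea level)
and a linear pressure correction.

At sea level: C_s = 14.652 − 0.41022×18 + 0.007991×18² − 7.7774×10⁻⁵×18³ = 9.404 mg/L.
Pressure correction: C_s' = 9.404 × 0.953 = 8.962 mg/L.

C_s ≈ 8.96 mg/L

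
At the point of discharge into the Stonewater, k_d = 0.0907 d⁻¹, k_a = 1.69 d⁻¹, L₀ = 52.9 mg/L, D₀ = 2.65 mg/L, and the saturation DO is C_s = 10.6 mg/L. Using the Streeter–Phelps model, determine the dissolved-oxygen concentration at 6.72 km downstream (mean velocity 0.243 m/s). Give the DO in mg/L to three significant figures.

DO ≈ 7.89 mg/L

Travel time t = x/v = 6.72 km / (0.243 m/s) = 6720 m / 0.243 m/s = 27650 s = 0.3201 d.
k_d L₀/(k_a−k_d) = 0.0907×52.9/(1.69−0.0907) = 4.798/1.599 = 3.000 mg/L.
e^(−k_d t) = e^(−0.0907×0.3201) = 0.9714; e^(−k_a t) = e^(−1.69×0.3201) = 0.5822.
D = 3.000 × (0.9714 − 0.5822) + 2.65 × 0.5822 = 1.168 + 1.543 = 2.710 mg/L.
DO = C_s − D = 10.6 − 2.710 = 7.890 mg/L.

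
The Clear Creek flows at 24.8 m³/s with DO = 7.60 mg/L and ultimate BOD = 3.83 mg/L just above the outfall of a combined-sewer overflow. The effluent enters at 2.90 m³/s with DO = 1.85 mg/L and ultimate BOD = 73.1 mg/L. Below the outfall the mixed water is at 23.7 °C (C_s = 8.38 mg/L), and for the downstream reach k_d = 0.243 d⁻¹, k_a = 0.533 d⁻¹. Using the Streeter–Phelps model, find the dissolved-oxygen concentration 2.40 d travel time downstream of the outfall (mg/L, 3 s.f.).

DO ≈ 5.40 mg/L

Mixed DO = (24.8×7.60 + 2.90×1.85)/(24.8+2.90) = 193.8/27.70 = 6.998 mg/L.
Mixed L₀ = (24.8×3.83 + 2.90×73.1)/(27.70) = 307.0/27.70 = 11.08 mg/L.
Initial deficit D₀ = C_s − DO₀ = 8.38 − 6.998 = 1.382 mg/L.
D(2.40) = [0.243×11.08/(0.533−0.243)](e^(−0.243×2.40) − e^(−0.533×2.40)) + 1.382 e^(−0.533×2.40)
= 9.286 × (0.5581 − 0.2783) + 1.382 × 0.2783 = 2.983 mg/L.
DO = 8.38 − 2.983 = 5.397 mg/L.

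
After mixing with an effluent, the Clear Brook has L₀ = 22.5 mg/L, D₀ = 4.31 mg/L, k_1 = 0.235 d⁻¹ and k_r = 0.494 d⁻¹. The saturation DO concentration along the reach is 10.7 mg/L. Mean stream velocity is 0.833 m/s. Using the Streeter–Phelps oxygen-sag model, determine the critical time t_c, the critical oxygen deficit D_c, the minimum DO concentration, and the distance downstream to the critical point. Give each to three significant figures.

With k_r/k_1 = 2.102 and 1 − D₀(k_r−k_1)/(k_1 L₀) = 0.7889,
t_c = ln(2.102 × 0.7889) / (0.494 − 0.235) = ln(1.658) / 0.2590 = 0.5058/0.2590 = 1.953 d.
D_c = (k_1/k_r) L₀ e^(−k_1 t_c) = (0.235/0.494) × 22.5 × e^(−0.235×1.953) = 0.4757 × 22.5 × 0.6320 = 6.764 mg/L.
Minimum DO = C_s − D_c = 10.7 − 6.764 = 3.936 mg/L.
x_c = v t_c = 0.833 m/s × 1.953 d × 86400 s/d = 140600 m ≈ 141 km.

t_c ≈ 1.95 d; D_c ≈ 6.76 mg/L; min DO ≈ 3.94 mg/L; x_c ≈ 141 km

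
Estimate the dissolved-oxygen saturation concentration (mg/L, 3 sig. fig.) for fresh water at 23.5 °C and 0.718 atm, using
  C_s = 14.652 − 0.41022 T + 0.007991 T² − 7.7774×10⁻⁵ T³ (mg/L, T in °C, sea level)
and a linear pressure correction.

C_s ≈ 6.04 mg/L

At sea level: C_s = 14.652 − 0.41022×23.5 + 0.007991×23.5² − 7.7774×10⁻⁵×23.5³ = 8.416 mg/L.
Pressure correction: C_s' = 8.416 × 0.718 = 6.042 mg/L.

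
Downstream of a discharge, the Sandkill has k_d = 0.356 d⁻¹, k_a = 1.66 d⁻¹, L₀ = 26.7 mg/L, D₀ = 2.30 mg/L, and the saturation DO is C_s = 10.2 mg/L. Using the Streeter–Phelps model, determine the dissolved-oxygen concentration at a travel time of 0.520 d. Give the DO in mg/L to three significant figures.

DO ≈ 6.25 mg/L

k_d L₀/(k_a−k_d) = 0.356×26.7/(1.66−0.356) = 9.505/1.304 = 7.289 mg/L.
e^(−k_d t) = e^(−0.356×0.5200) = 0.8310; e^(−k_a t) = e^(−1.66×0.5200) = 0.4218.
D = 7.289 × (0.8310 − 0.4218) + 2.30 × 0.4218 = 2.983 + 0.9702 = 3.953 mg/L.
DO = C_s − D = 10.2 − 3.953 = 6.247 mg/L.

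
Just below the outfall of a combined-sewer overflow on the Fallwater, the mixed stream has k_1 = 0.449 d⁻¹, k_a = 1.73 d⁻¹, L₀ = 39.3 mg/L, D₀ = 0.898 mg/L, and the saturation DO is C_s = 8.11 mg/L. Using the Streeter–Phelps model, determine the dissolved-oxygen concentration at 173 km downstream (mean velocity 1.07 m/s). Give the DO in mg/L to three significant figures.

DO ≈ 2.67 mg/L

Travel time t = x/v = 173 km / (1.07 m/s) = 173000 m / 1.07 m/s = 161700 s = 1.871 d.
k_1 L₀/(k_a−k_1) = 0.449×39.3/(1.73−0.449) = 17.65/1.281 = 13.77 mg/L.
e^(−k_1 t) = e^(−0.449×1.871) = 0.4316; e^(−k_a t) = e^(−1.73×1.871) = 0.03927.
D = 13.77 × (0.4316 − 0.03927) + 0.898 × 0.03927 = 5.405 + 0.03526 = 5.440 mg/L.
DO = C_s − D = 8.11 − 5.440 = 2.670 mg/L.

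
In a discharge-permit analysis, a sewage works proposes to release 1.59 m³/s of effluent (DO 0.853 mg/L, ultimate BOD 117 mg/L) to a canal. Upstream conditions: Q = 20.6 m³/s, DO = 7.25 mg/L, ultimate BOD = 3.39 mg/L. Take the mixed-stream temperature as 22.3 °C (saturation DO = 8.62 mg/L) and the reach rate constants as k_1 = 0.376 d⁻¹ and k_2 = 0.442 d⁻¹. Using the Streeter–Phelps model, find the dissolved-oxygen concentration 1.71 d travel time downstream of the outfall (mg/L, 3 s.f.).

Mixed DO = (20.6×7.25 + 1.59×0.853)/(20.6+1.59) = 150.7/22.19 = 6.792 mg/L.
Mixed L₀ = (20.6×3.39 + 1.59×117)/(22.19) = 255.9/22.19 = 11.53 mg/L.
Initial deficit D₀ = C_s − DO₀ = 8.62 − 6.792 = 1.828 mg/L.
D(1.71) = [0.376×11.53/(0.442−0.376)](e^(−0.376×1.71) − e^(−0.442×1.71)) + 1.828 e^(−0.442×1.71)
= 65.69 × (0.5257 − 0.4696) + 1.828 × 0.4696 = 4.544 mg/L.
DO = 8.62 − 4.544 = 4.076 mg/L.

DO ≈ 4.08 mg/L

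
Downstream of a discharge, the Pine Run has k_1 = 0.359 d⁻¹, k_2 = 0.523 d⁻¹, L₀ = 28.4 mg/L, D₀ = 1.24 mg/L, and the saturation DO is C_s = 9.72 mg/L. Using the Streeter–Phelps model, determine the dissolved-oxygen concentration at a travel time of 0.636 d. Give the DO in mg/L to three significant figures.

k_1 L₀/(k_2−k_1) = 0.359×28.4/(0.523−0.359) = 10.20/0.1640 = 62.17 mg/L.
e^(−k_1 t) = e^(−0.359×0.6360) = 0.7959; e^(−k_2 t) = e^(−0.523×0.6360) = 0.7170.
D = 62.17 × (0.7959 − 0.7170) + 1.24 × 0.7170 = 4.901 + 0.8891 = 5.790 mg/L.
DO = C_s − D = 9.72 − 5.790 = 3.930 mg/L.

DO ≈ 3.93 mg/L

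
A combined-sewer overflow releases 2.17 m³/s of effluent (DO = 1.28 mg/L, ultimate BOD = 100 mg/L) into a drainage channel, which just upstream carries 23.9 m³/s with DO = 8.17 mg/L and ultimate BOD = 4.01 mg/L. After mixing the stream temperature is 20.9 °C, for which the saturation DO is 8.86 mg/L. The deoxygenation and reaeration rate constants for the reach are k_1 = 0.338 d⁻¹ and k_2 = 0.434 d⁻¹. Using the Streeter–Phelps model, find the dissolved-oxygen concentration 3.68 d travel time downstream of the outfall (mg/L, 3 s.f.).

DO ≈ 4.98 mg/L

Mixed DO = (23.9×8.17 + 2.17×1.28)/(23.9+2.17) = 198.0/26.07 = 7.596 mg/L.
Mixed L₀ = (23.9×4.01 + 2.17×100)/(26.07) = 312.8/26.07 = 12.00 mg/L.
Initial deficit D₀ = C_s − DO₀ = 8.86 − 7.596 = 1.264 mg/L.
D(3.68) = [0.338×12.00/(0.434−0.338)](e^(−0.338×3.68) − e^(−0.434×3.68)) + 1.264 e^(−0.434×3.68)
= 42.25 × (0.2883 − 0.2025) + 1.264 × 0.2025 = 3.881 mg/L.
DO = 8.86 − 3.881 = 4.979 mg/L.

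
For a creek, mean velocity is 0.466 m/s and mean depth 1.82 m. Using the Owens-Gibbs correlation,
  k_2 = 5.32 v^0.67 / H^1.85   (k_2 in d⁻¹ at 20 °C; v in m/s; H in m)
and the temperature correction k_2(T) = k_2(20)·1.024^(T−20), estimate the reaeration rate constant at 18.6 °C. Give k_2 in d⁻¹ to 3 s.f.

k_2 ≈ 1.02 d⁻¹

k_2(20) = 5.32 × 0.466^0.67 / 1.82^1.85 = 5.32 × 0.5995 / 3.028 = 1.053 d⁻¹.
k_2(18.6) = 1.053 × 1.024^(18.6−20) = 1.053 × 0.9673 = 1.019 d⁻¹.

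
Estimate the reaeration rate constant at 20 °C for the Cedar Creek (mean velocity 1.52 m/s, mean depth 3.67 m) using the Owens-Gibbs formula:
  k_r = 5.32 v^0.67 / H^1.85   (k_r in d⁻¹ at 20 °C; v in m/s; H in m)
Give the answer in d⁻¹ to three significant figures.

k_r = 5.32 × 1.52^0.67 / 3.67^1.85 = 5.32 × 1.324 / 11.08 = 0.6355 d⁻¹.

k_r ≈ 0.635 d⁻¹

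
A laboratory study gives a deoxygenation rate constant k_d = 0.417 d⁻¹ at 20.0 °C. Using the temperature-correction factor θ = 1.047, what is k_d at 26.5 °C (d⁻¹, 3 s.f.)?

k_d ≈ 0.562 d⁻¹

k_d(T₂) = k_d(T₁) · θ^(T₂−T₁) = 0.417 × 1.047^(26.5−20.0)
= 0.417 × 1.047^6.50 = 0.417 × 1.348 = 0.5621 d⁻¹.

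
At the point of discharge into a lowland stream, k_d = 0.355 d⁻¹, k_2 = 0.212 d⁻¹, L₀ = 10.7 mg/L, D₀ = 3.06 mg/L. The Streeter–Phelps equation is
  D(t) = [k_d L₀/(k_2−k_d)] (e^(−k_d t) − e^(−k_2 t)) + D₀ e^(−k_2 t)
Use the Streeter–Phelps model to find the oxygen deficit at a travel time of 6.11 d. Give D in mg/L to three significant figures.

k_d L₀/(k_2−k_d) = 0.355×10.7/(0.212−0.355) = 3.798/-0.1430 = -26.56 mg/L.
e^(−k_d t) = e^(−0.355×6.110) = 0.1143; e^(−k_2 t) = e^(−0.212×6.110) = 0.2738.
D = -26.56 × (0.1143 − 0.2738) + 3.06 × 0.2738 = 4.237 + 0.8379 = 5.075 mg/L.

D ≈ 5.08 mg/L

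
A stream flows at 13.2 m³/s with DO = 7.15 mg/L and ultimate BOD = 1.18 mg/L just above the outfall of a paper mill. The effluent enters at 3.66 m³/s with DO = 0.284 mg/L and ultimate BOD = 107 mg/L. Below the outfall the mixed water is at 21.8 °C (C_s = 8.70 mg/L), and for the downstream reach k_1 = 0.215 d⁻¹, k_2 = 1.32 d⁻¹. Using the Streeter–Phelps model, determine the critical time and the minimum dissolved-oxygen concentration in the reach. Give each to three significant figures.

Mixed DO = (13.2×7.15 + 3.66×0.284)/(13.2+3.66) = 95.42/16.86 = 5.660 mg/L.
Mixed L₀ = (13.2×1.18 + 3.66×107)/(16.86) = 407.2/16.86 = 24.15 mg/L.
Initial deficit D₀ = C_s − DO₀ = 8.70 − 5.660 = 3.040 mg/L.
t_c = (1/1.105) ln[(1.32/0.215)(1 − 3.040×1.105/(0.215×24.15))] = 0.9050 × ln(2.167) = 0.6999 d.
D_c = (0.215/1.32) × 24.15 × e^(−0.215×0.6999) = 0.1629 × 24.15 × 0.8603 = 3.384 mg/L.
Minimum DO = 8.70 − 3.384 = 5.316 mg/L.

t_c ≈ 0.700 d; minimum DO ≈ 5.32 mg/L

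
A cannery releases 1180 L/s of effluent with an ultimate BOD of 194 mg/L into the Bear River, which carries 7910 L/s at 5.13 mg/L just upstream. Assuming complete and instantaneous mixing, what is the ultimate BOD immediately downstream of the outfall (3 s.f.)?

Flow-weighted mixing: C = (Q_r C_r + Q_w C_w)/(Q_r + Q_w)
= (7910×5.13 + 1180×194)/(7910 + 1180) = 269500/9090 = 29.65 mg/L.

29.6 mg/L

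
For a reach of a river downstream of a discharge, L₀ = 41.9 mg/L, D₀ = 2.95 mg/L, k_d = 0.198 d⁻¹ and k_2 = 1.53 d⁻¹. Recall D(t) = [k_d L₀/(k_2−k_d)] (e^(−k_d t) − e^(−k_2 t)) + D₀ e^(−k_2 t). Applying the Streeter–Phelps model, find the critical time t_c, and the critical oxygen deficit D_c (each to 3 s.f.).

With k_2/k_d = 7.727 and 1 − D₀(k_2−k_d)/(k_d L₀) = 0.5264,
t_c = ln(7.727 × 0.5264) / (1.53 − 0.198) = ln(4.067) / 1.332 = 1.403/1.332 = 1.053 d.
D_c = (k_d/k_2) L₀ e^(−k_d t_c) = (0.198/1.53) × 41.9 × e^(−0.198×1.053) = 0.1294 × 41.9 × 0.8118 = 4.402 mg/L.

t_c ≈ 1.05 d; D_c ≈ 4.40 mg/L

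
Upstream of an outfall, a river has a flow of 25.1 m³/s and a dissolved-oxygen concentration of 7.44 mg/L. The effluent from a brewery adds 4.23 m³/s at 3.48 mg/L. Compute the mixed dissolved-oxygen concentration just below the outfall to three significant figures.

6.87 mg/L

Flow-weighted mixing: C = (Q_r C_r + Q_w C_w)/(Q_r + Q_w)
= (25.1×7.44 + 4.23×3.48)/(25.1 + 4.23) = 201.5/29.33 = 6.869 mg/L.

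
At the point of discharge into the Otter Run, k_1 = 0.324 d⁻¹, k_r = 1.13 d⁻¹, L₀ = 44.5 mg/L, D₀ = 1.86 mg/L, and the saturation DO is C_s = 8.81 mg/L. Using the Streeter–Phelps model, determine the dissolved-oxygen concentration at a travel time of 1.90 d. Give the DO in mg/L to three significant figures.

k_1 L₀/(k_r−k_1) = 0.324×44.5/(1.13−0.324) = 14.42/0.8060 = 17.89 mg/L.
e^(−k_1 t) = e^(−0.324×1.900) = 0.5403; e^(−k_r t) = e^(−1.13×1.900) = 0.1168.
D = 17.89 × (0.5403 − 0.1168) + 1.86 × 0.1168 = 7.575 + 0.2173 = 7.793 mg/L.
DO = C_s − D = 8.81 − 7.793 = 1.017 mg/L.

DO ≈ 1.02 mg/L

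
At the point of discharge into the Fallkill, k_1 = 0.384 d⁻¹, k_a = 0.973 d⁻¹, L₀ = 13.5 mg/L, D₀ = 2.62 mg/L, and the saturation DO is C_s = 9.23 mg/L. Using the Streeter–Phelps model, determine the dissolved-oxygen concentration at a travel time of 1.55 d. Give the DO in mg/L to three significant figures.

DO ≈ 5.74 mg/L

k_1 L₀/(k_a−k_1) = 0.384×13.5/(0.973−0.384) = 5.184/0.5890 = 8.801 mg/L.
e^(−k_1 t) = e^(−0.384×1.550) = 0.5515; e^(−k_a t) = e^(−0.973×1.550) = 0.2213.
D = 8.801 × (0.5515 − 0.2213) + 2.62 × 0.2213 = 2.906 + 0.5799 = 3.485 mg/L.
DO = C_s − D = 9.23 − 3.485 = 5.745 mg/L.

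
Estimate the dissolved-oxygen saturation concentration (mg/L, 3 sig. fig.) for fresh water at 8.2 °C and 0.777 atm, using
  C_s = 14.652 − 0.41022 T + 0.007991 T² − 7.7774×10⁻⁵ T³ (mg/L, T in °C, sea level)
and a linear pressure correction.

At sea level: C_s = 14.652 − 0.41022×8.2 + 0.007991×8.2² − 7.7774×10⁻⁵×8.2³ = 11.78 mg/L.
Pressure correction: C_s' = 11.78 × 0.777 = 9.155 mg/L.

C_s ≈ 9.16 mg/L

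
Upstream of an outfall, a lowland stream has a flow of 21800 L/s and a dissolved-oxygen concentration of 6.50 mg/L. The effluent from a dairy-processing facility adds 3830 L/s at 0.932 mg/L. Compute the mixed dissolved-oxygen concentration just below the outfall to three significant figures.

Flow-weighted mixing: C = (Q_r C_r + Q_w C_w)/(Q_r + Q_w)
= (21800×6.50 + 3830×0.932)/(21800 + 3830) = 145300/25630 = 5.668 mg/L.

5.67 mg/L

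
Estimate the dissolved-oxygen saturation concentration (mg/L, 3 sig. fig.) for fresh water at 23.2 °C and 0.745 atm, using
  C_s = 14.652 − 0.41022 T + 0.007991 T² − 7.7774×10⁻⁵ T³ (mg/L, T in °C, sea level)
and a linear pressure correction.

C_s ≈ 6.31 mg/L

At sea level: C_s = 14.652 − 0.41022×23.2 + 0.007991×23.2² − 7.7774×10⁻⁵×23.2³ = 8.465 mg/L.
Pressure correction: C_s' = 8.465 × 0.745 = 6.306 mg/L.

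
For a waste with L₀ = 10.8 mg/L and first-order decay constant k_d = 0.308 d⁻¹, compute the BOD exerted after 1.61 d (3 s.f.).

y_t = L₀(1 − e^(−k_d t)) = 10.8 × (1 − e^(−0.308×1.61))
= 10.8 × (1 − 0.6090) = 10.8 × 0.3910 = 4.222 mg/L.

y ≈ 4.22 mg/L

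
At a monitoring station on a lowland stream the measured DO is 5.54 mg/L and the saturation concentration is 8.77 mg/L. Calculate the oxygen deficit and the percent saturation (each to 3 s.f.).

D ≈ 3.23 mg/L; 63.2 % saturation

D = C_s − C = 8.77 − 5.54 = 3.23 mg/L.
% saturation = 5.54/8.77 × 100 = 63.2 %.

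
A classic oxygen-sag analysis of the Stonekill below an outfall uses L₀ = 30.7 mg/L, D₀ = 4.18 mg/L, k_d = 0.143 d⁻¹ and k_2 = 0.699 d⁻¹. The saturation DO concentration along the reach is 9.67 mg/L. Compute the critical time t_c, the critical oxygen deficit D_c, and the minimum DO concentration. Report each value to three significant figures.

t_c ≈ 1.50 d; D_c ≈ 5.07 mg/L; min DO ≈ 4.60 mg/L

With k_2/k_d = 4.888 and 1 − D₀(k_2−k_d)/(k_d L₀) = 0.4706,
t_c = ln(4.888 × 0.4706) / (0.699 − 0.143) = ln(2.300) / 0.5560 = 0.8331/0.5560 = 1.498 d.
D_c = (k_d/k_2) L₀ e^(−k_d t_c) = (0.143/0.699) × 30.7 × e^(−0.143×1.498) = 0.2046 × 30.7 × 0.8071 = 5.069 mg/L.
Minimum DO = C_s − D_c = 9.67 − 5.069 = 4.601 mg/L.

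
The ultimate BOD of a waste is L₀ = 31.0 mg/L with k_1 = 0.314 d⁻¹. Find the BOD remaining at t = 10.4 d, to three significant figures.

L ≈ 1.18 mg/L

L_t = L₀ e^(−k_1 t) = 31.0 × e^(−0.314×10.4) = 31.0 × 0.03817 = 1.183 mg/L.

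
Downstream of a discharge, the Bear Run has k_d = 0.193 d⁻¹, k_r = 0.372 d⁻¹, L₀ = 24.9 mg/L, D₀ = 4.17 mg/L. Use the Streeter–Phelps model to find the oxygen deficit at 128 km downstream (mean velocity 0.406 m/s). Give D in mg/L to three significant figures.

Travel time t = x/v = 128 km / (0.406 m/s) = 128000 m / 0.406 m/s = 315300 s = 3.649 d.
k_d L₀/(k_r−k_d) = 0.193×24.9/(0.372−0.193) = 4.806/0.1790 = 26.85 mg/L.
e^(−k_d t) = e^(−0.193×3.649) = 0.4945; e^(−k_r t) = e^(−0.372×3.649) = 0.2573.
D = 26.85 × (0.4945 − 0.2573) + 4.17 × 0.2573 = 6.367 + 1.073 = 7.440 mg/L.

D ≈ 7.44 mg/L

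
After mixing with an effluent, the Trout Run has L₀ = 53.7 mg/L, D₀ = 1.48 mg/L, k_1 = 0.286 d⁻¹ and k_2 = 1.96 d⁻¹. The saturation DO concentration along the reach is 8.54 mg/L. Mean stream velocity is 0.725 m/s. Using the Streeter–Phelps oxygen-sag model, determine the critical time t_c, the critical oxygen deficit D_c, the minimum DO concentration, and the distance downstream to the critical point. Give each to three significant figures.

With k_2/k_1 = 6.853 and 1 − D₀(k_2−k_1)/(k_1 L₀) = 0.8387,
t_c = ln(6.853 × 0.8387) / (1.96 − 0.286) = ln(5.748) / 1.674 = 1.749/1.674 = 1.045 d.
L(t_c) = L₀ e^(−k_1 t_c) = 53.7 × 0.7417 = 39.83 mg/L, and at the critical point k_2 D_c = k_1 L, so D_c = (0.286/1.96) × 39.83 = 5.812 mg/L.
Minimum DO = C_s − D_c = 8.54 − 5.812 = 2.728 mg/L.
x_c = v t_c = 0.725 m/s × 1.045 d × 86400 s/d = 65440 m ≈ 65.4 km.

t_c ≈ 1.04 d; D_c ≈ 5.81 mg/L; min DO ≈ 2.73 mg/L; x_c ≈ 65.4 km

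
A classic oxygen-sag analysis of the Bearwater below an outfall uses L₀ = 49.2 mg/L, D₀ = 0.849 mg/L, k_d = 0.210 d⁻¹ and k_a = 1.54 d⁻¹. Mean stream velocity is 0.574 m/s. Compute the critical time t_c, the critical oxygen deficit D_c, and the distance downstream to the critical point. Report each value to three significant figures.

At the critical point dD/dt = 0, so k_d L₀ e^(−k_d t) = k_a D. Substituting D(t) from the Streeter–Phelps equation and solving for t gives
t_c = ln[(k_a/k_d)(1 − D₀(k_a−k_d)/(k_d L₀))] / (k_a−k_d).
Here k_a−k_d = 1.330 d⁻¹ and 1 − D₀(k_a−k_d)/(k_d L₀) = 1 − 0.849×1.330/(0.210×49.2) = 0.8907, so
t_c = ln(7.333 × 0.8907) / 1.330 = 1.877 / 1.330 = 1.411 d.
L(t_c) = L₀ e^(−k_d t_c) = 49.2 × 0.7435 = 36.58 mg/L, and at the critical point k_a D_c = k_d L, so D_c = (0.210/1.54) × 36.58 = 4.989 mg/L.
x_c = v t_c = 0.574 m/s × 1.411 d × 86400 s/d = 69980 m ≈ 70.0 km.

t_c ≈ 1.41 d; D_c ≈ 4.99 mg/L; x_c ≈ 70.0 km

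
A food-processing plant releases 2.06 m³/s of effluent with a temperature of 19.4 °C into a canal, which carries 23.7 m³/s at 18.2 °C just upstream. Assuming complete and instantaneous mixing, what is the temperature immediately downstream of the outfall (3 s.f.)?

Flow-weighted mixing: C = (Q_r C_r + Q_w C_w)/(Q_r + Q_w)
= (23.7×18.2 + 2.06×19.4)/(23.7 + 2.06) = 471.3/25.76 = 18.30 °C.

18.3 °C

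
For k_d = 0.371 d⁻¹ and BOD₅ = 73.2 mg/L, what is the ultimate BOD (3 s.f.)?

BOD₅ = L₀(1 − e^(−5k_d)) ⇒ L₀ = BOD₅ / (1 − e^(−5×0.371))
= 73.2 / (1 − 0.1565) = 73.2 / 0.8435 = 86.78 mg/L.

L₀ ≈ 86.8 mg/L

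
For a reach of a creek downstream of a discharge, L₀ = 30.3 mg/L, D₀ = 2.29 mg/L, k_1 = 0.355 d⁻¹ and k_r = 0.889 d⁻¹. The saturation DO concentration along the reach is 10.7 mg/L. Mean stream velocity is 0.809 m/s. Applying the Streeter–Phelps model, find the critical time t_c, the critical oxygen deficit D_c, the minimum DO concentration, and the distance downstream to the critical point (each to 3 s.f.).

t_c ≈ 1.49 d; D_c ≈ 7.12 mg/L; min DO ≈ 3.58 mg/L; x_c ≈ 104 km

t_c = [1/(k_r−k_1)] ln[(k_r/k_1)(1 − D₀(k_r−k_1)/(k_1 L₀))]
= [1/(0.889−0.355)] ln[(0.889/0.355)(1 − 2.29×0.5340/(0.355×30.3))]
= (1/0.5340) ln[2.504 × 0.8863] = 1.873 × ln(2.220) = 1.873 × 0.7973 = 1.493 d.
D_c = (k_1/k_r) L₀ e^(−k_1 t_c) = (0.355/0.889) × 30.3 × e^(−0.355×1.493) = 0.3993 × 30.3 × 0.5886 = 7.122 mg/L.
Minimum DO = C_s − D_c = 10.7 − 7.122 = 3.578 mg/L.
x_c = v t_c = 0.809 m/s × 1.493 d × 86400 s/d = 104400 m ≈ 104 km.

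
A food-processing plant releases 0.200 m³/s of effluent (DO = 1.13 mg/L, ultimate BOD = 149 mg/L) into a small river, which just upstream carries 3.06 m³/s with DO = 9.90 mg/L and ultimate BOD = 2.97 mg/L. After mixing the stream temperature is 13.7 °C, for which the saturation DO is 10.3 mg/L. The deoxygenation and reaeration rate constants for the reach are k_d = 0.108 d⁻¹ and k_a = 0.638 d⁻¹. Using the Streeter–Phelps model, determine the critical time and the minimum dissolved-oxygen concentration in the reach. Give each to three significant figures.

t_c ≈ 2.43 d; minimum DO ≈ 8.75 mg/L

Mixed DO = (3.06×9.90 + 0.200×1.13)/(3.06+0.200) = 30.52/3.260 = 9.362 mg/L.
Mixed L₀ = (3.06×2.97 + 0.200×149)/(3.260) = 38.89/3.260 = 11.93 mg/L.
Initial deficit D₀ = C_s − DO₀ = 10.3 − 9.362 = 0.9380 mg/L.
t_c = (1/0.5300) ln[(0.638/0.108)(1 − 0.9380×0.5300/(0.108×11.93))] = 1.887 × ln(3.628) = 2.431 d.
D_c = (0.108/0.638) × 11.93 × e^(−0.108×2.431) = 0.1693 × 11.93 × 0.7691 = 1.553 mg/L.
Minimum DO = 10.3 − 1.553 = 8.747 mg/L.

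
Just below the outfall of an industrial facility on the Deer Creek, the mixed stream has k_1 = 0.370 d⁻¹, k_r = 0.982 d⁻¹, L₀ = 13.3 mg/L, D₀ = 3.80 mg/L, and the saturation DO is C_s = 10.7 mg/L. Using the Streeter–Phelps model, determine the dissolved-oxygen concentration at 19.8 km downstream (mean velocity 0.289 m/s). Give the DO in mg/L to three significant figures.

DO ≈ 6.65 mg/L

Travel time t = x/v = 19.8 km / (0.289 m/s) = 19800 m / 0.289 m/s = 68510 s = 0.7930 d.
k_1 L₀/(k_r−k_1) = 0.370×13.3/(0.982−0.370) = 4.921/0.6120 = 8.041 mg/L.
e^(−k_1 t) = e^(−0.370×0.7930) = 0.7457; e^(−k_r t) = e^(−0.982×0.7930) = 0.4590.
D = 8.041 × (0.7457 − 0.4590) + 3.80 × 0.4590 = 2.305 + 1.744 = 4.050 mg/L.
DO = C_s − D = 10.7 − 4.050 = 6.650 mg/L.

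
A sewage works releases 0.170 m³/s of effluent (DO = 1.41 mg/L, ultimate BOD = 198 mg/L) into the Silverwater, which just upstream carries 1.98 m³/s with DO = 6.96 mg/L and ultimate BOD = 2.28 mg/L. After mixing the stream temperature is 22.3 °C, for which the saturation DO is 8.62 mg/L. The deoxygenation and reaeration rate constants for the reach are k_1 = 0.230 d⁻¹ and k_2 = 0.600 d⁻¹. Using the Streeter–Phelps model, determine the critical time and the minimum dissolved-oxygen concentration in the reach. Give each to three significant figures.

Mixed DO = (1.98×6.96 + 0.170×1.41)/(1.98+0.170) = 14.02/2.150 = 6.521 mg/L.
Mixed L₀ = (1.98×2.28 + 0.170×198)/(2.150) = 38.17/2.150 = 17.76 mg/L.
Initial deficit D₀ = C_s − DO₀ = 8.62 − 6.521 = 2.099 mg/L.
t_c = (1/0.3700) ln[(0.600/0.230)(1 − 2.099×0.3700/(0.230×17.76))] = 2.703 × ln(2.113) = 2.021 d.
D_c = (0.230/0.600) × 17.76 × e^(−0.230×2.021) = 0.3833 × 17.76 × 0.6282 = 4.276 mg/L.
Minimum DO = 8.62 − 4.276 = 4.344 mg/L.

t_c ≈ 2.02 d; minimum DO ≈ 4.34 mg/L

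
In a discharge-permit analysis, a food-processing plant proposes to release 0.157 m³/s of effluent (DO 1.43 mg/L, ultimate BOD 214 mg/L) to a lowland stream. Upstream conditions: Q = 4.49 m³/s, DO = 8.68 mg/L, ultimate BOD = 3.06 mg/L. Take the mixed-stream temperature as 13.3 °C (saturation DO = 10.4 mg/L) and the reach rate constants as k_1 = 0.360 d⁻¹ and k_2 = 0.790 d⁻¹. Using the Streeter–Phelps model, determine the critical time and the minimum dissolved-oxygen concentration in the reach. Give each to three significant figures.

Mixed DO = (4.49×8.68 + 0.157×1.43)/(4.49+0.157) = 39.20/4.647 = 8.435 mg/L.
Mixed L₀ = (4.49×3.06 + 0.157×214)/(4.647) = 47.34/4.647 = 10.19 mg/L.
Initial deficit D₀ = C_s − DO₀ = 10.4 − 8.435 = 1.965 mg/L.
t_c = (1/0.4300) ln[(0.790/0.360)(1 − 1.965×0.4300/(0.360×10.19))] = 2.326 × ln(1.689) = 1.219 d.
D_c = (0.360/0.790) × 10.19 × e^(−0.360×1.219) = 0.4557 × 10.19 × 0.6449 = 2.993 mg/L.
Minimum DO = 10.4 − 2.993 = 7.407 mg/L.

t_c ≈ 1.22 d; minimum DO ≈ 7.41 mg/L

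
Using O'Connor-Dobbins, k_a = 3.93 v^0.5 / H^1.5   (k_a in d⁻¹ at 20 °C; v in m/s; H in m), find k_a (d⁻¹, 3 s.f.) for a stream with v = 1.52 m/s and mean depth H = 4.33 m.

k_a = 3.93 × 1.52^0.5 / 4.33^1.5 = 3.93 × 1.233 / 9.010 = 0.5378 d⁻¹.

k_a ≈ 0.538 d⁻¹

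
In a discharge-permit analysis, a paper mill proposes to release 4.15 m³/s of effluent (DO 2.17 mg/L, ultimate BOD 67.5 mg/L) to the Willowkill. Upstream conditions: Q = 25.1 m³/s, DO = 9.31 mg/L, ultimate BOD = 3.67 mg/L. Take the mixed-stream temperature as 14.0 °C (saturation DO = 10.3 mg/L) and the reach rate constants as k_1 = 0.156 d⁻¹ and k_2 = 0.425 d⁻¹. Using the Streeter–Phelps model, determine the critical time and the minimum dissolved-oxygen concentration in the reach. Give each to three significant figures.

Mixed DO = (25.1×9.31 + 4.15×2.17)/(25.1+4.15) = 242.7/29.25 = 8.297 mg/L.
Mixed L₀ = (25.1×3.67 + 4.15×67.5)/(29.25) = 372.2/29.25 = 12.73 mg/L.
Initial deficit D₀ = C_s − DO₀ = 10.3 − 8.297 = 2.003 mg/L.
t_c = (1/0.2690) ln[(0.425/0.156)(1 − 2.003×0.2690/(0.156×12.73))] = 3.717 × ln(1.985) = 2.549 d.
D_c = (0.156/0.425) × 12.73 × e^(−0.156×2.549) = 0.3671 × 12.73 × 0.6719 = 3.139 mg/L.
Minimum DO = 10.3 − 3.139 = 7.161 mg/L.

t_c ≈ 2.55 d; minimum DO ≈ 7.16 mg/L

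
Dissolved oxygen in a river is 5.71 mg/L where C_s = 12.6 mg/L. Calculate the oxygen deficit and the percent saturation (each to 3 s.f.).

D = C_s − C = 12.6 − 5.71 = 6.89 mg/L.
% saturation = 5.71/12.6 × 100 = 45.3 %.

D ≈ 6.89 mg/L; 45.3 % saturation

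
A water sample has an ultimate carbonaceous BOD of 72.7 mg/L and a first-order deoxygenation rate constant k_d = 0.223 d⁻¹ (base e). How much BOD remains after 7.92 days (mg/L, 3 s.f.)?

L_t = L₀ e^(−k_d t) = 72.7 × e^(−0.223×7.92) = 72.7 × 0.1710 = 12.43 mg/L.

L ≈ 12.4 mg/L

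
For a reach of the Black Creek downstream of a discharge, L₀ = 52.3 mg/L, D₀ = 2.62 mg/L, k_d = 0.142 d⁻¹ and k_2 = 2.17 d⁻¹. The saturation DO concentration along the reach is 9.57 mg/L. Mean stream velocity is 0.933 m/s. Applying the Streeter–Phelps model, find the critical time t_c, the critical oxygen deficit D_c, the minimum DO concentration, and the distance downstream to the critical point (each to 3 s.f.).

t_c ≈ 0.725 d; D_c ≈ 3.09 mg/L; min DO ≈ 6.48 mg/L; x_c ≈ 58.4 km

t_c = [1/(k_2−k_d)] ln[(k_2/k_d)(1 − D₀(k_2−k_d)/(k_d L₀))]
= [1/(2.17−0.142)] ln[(2.17/0.142)(1 − 2.62×2.028/(0.142×52.3))]
= (1/2.028) ln[15.28 × 0.2846] = 0.4931 × ln(4.348) = 0.4931 × 1.470 = 0.7248 d.
D_c = (k_d/k_2) L₀ e^(−k_d t_c) = (0.142/2.17) × 52.3 × e^(−0.142×0.7248) = 0.06544 × 52.3 × 0.9022 = 3.088 mg/L.
Minimum DO = C_s − D_c = 9.57 − 3.088 = 6.482 mg/L.
x_c = v t_c = 0.933 m/s × 0.7248 d × 86400 s/d = 58420 m ≈ 58.4 km.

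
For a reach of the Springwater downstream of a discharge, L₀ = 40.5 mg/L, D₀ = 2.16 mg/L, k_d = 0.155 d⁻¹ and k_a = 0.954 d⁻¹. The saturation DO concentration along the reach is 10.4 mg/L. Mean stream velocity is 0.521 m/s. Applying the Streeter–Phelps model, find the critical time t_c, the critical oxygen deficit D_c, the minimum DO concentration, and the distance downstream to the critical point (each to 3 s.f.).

t_c = [1/(k_a−k_d)] ln[(k_a/k_d)(1 − D₀(k_a−k_d)/(k_d L₀))]
= [1/(0.954−0.155)] ln[(0.954/0.155)(1 − 2.16×0.7990/(0.155×40.5))]
= (1/0.7990) ln[6.155 × 0.7251] = 1.252 × ln(4.463) = 1.252 × 1.496 = 1.872 d.
D_c = (k_d/k_a) L₀ e^(−k_d t_c) = (0.155/0.954) × 40.5 × e^(−0.155×1.872) = 0.1625 × 40.5 × 0.7481 = 4.923 mg/L.
Minimum DO = C_s − D_c = 10.4 − 4.923 = 5.477 mg/L.
x_c = v t_c = 0.521 m/s × 1.872 d × 86400 s/d = 84270 m ≈ 84.3 km.

t_c ≈ 1.87 d; D_c ≈ 4.92 mg/L; min DO ≈ 5.48 mg/L; x_c ≈ 84.3 km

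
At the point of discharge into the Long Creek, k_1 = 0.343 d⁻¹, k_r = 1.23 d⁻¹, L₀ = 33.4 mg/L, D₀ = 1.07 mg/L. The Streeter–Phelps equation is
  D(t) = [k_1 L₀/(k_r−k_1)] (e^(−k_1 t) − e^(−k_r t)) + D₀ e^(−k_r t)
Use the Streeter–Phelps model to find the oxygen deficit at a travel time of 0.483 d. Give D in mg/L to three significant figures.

D ≈ 4.40 mg/L

k_1 L₀/(k_r−k_1) = 0.343×33.4/(1.23−0.343) = 11.46/0.8870 = 12.92 mg/L.
e^(−k_1 t) = e^(−0.343×0.4830) = 0.8473; e^(−k_r t) = e^(−1.23×0.4830) = 0.5521.
D = 12.92 × (0.8473 − 0.5521) + 1.07 × 0.5521 = 3.814 + 0.5907 = 4.404 mg/L.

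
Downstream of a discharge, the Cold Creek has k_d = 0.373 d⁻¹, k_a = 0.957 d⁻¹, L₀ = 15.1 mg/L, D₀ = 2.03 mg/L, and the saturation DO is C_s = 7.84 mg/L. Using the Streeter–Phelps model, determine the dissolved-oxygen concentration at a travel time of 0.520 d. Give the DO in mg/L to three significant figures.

DO ≈ 4.53 mg/L

k_d L₀/(k_a−k_d) = 0.373×15.1/(0.957−0.373) = 5.632/0.5840 = 9.644 mg/L.
e^(−k_d t) = e^(−0.373×0.5200) = 0.8237; e^(−k_a t) = e^(−0.957×0.5200) = 0.6080.
D = 9.644 × (0.8237 − 0.6080) + 2.03 × 0.6080 = 2.081 + 1.234 = 3.315 mg/L.
DO = C_s − D = 7.84 − 3.315 = 4.525 mg/L.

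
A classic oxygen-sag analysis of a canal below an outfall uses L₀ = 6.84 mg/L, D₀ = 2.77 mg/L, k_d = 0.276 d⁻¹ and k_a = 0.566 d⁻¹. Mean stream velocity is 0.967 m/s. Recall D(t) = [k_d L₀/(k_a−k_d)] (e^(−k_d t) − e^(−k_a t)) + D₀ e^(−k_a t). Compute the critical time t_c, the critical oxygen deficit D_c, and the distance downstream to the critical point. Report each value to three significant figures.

t_c ≈ 0.565 d; D_c ≈ 2.85 mg/L; x_c ≈ 47.2 km

t_c = [1/(k_a−k_d)] ln[(k_a/k_d)(1 − D₀(k_a−k_d)/(k_d L₀))]
= [1/(0.566−0.276)] ln[(0.566/0.276)(1 − 2.77×0.2900/(0.276×6.84))]
= (1/0.2900) ln[2.051 × 0.5745] = 3.448 × ln(1.178) = 3.448 × 0.1639 = 0.5652 d.
D_c = (k_d/k_a) L₀ e^(−k_d t_c) = (0.276/0.566) × 6.84 × e^(−0.276×0.5652) = 0.4876 × 6.84 × 0.8556 = 2.854 mg/L.
x_c = v t_c = 0.967 m/s × 0.5652 d × 86400 s/d = 47220 m ≈ 47.2 km.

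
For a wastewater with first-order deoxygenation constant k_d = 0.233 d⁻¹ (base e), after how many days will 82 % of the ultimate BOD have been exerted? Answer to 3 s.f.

t ≈ 7.36 d

y/L₀ = 1 − e^(−k_d t) = 0.82 ⇒ e^(−k_d t) = 0.180
t = −ln(0.180) / 0.233 = 1.715 / 0.233 = 7.360 d.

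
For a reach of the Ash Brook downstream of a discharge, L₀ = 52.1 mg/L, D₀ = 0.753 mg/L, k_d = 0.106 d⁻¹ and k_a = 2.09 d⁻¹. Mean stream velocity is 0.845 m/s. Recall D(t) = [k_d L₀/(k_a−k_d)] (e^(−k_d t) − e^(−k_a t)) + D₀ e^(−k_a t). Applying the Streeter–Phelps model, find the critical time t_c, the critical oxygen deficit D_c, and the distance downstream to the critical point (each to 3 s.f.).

t_c ≈ 1.34 d; D_c ≈ 2.29 mg/L; x_c ≈ 98.1 km

With k_a/k_d = 19.72 and 1 − D₀(k_a−k_d)/(k_d L₀) = 0.7295,
t_c = ln(19.72 × 0.7295) / (2.09 − 0.106) = ln(14.38) / 1.984 = 2.666/1.984 = 1.344 d.
L(t_c) = L₀ e^(−k_d t_c) = 52.1 × 0.8672 = 45.18 mg/L, and at the critical point k_a D_c = k_d L, so D_c = (0.106/2.09) × 45.18 = 2.292 mg/L.
x_c = v t_c = 0.845 m/s × 1.344 d × 86400 s/d = 98110 m ≈ 98.1 km.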